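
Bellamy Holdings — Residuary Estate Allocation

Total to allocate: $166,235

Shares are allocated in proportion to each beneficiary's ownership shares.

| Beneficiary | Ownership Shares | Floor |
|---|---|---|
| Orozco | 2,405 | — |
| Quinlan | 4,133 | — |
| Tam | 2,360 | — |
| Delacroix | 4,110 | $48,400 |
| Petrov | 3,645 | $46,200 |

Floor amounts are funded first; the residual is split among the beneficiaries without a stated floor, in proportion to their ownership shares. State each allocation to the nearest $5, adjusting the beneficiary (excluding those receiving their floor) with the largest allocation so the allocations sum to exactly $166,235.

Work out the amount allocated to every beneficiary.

Orozco: $19,360 · Quinlan: $33,275 · Tam: $19,000 · Delacroix: $48,400 · Petrov: $46,200

Minimums first: Delacroix $48,400; Petrov $46,200. Residual $71,635.
Residual split over remaining ownership shares 8,898: Orozco 19,361.90 → $19,360; Quinlan 33,273.48 → $33,275; Tam 18,999.62 → $19,000.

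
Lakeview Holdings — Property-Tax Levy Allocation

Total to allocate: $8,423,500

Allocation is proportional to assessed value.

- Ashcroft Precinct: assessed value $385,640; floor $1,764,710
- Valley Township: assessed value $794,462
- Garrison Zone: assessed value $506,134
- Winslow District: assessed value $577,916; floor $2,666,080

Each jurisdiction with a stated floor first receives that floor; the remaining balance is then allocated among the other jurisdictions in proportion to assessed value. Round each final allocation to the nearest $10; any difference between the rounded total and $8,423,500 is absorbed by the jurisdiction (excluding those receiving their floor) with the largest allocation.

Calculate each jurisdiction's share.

Fund the minimums — Ashcroft Precinct $1,764,710; Winslow District $2,666,080. Balance $3,992,710.
Balance split over remaining assessed value 1,300,596: Valley Township 2,438,925.21 → $2,438,930; Garrison Zone 1,553,784.79 → $1,553,780.

Ashcroft Precinct: $1,764,710 · Valley Township: $2,438,930 · Garrison Zone: $1,553,780 · Winslow District: $2,666,080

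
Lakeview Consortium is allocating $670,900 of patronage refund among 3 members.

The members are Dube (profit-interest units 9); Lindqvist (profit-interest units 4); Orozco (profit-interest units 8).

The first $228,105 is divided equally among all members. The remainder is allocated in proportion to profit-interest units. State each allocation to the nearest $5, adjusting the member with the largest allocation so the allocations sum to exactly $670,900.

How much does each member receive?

$228,105 shared equally gives $76,035 per member.
Remainder $442,795 by profit-interest units (total 21): Dube 189,769.29 → $189,770; Lindqvist 84,341.90 → $84,340; Orozco 168,683.81 → $168,685.
Totals: Dube $76,035 + $189,770 = $265,805; Lindqvist $76,035 + $84,340 = $160,375; Orozco $76,035 + $168,685 = $244,720.

Dube: $265,805 · Lindqvist: $160,375 · Orozco: $244,720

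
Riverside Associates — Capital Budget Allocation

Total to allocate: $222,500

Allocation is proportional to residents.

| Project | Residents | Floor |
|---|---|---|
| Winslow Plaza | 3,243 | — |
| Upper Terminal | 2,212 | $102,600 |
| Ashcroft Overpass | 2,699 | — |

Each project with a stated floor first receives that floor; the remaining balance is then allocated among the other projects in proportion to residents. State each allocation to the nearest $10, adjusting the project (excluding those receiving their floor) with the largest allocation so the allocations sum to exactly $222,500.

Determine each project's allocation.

Minimums first: Upper Terminal $102,600. Balance $119,900.
Balance split over remaining residents 5,942: Winslow Plaza 65,438.52 → $65,440; Ashcroft Overpass 54,461.48 → $54,460.

Winslow Plaza: $65,440 | Upper Terminal: $102,600 | Ashcroft Overpass: $54,460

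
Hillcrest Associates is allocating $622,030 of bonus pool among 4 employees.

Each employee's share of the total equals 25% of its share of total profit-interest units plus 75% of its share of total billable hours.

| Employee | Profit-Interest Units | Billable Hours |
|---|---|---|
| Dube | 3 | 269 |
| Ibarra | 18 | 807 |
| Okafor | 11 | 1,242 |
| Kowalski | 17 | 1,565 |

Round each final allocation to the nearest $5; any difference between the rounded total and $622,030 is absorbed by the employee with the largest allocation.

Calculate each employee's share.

Totals — profit-interest units 49, billable hours 3,883.
Composite weights (25% profit-interest units + 75% billable hours): Dube 0.0673; Ibarra 0.2477; Okafor 0.2960; Kowalski 0.3890.
Pro-rata amounts: Dube 41,839.84; Ibarra 154,082.11; Okafor 184,129.77; Kowalski 241,978.29.
After rounding ($5): Dube $41,840; Ibarra $154,080; Okafor $184,130; Kowalski $241,980. Sum = $622,030.
Rounded total matches; no reconciliation needed.

Dube: $41,840 · Ibarra: $154,080 · Okafor: $184,130 · Kowalski: $241,980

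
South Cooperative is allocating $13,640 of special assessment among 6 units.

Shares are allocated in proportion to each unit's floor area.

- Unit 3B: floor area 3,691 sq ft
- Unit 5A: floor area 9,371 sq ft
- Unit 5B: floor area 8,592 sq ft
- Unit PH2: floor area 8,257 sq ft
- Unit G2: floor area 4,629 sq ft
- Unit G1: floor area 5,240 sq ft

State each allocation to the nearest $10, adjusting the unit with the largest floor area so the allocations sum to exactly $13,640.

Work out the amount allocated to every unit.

Unit 3B: $1,270; Unit 5A: $3,200; Unit 5B: $2,950; Unit PH2: $2,830; Unit G2: $1,590; Unit G1: $1,800

Sum of floor area: 39,780.
Raw shares: Unit 3B 3,691/39,780 × $13,640 = 1,265.59; Unit 5A 9,371/39,780 × $13,640 = 3,213.18; Unit 5B 8,592/39,780 × $13,640 = 2,946.08; Unit PH2 8,257/39,780 × $13,640 = 2,831.21; Unit G2 4,629/39,780 × $13,640 = 1,587.22; Unit G1 5,240/39,780 × $13,640 = 1,796.72.
Rounded to nearest $10: Unit 3B $1,270; Unit 5A $3,210; Unit 5B $2,950; Unit PH2 $2,830; Unit G2 $1,590; Unit G1 $1,800. Sum = $13,650.
Difference $13,640 − $13,650 = −$10 applied to largest floor area (Unit 5A): Unit 5A becomes $3,200.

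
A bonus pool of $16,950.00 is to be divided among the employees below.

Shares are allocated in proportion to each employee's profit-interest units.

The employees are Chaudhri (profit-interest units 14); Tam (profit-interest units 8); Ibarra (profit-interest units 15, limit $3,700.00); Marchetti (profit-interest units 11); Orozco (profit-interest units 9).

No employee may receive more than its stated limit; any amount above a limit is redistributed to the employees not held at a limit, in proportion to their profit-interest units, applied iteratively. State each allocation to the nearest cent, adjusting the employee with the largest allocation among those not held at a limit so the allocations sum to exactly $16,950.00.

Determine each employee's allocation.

Chaudhri: $4,416.66 | Tam: $2,523.81 | Ibarra: $3,700.00 | Marchetti: $3,470.24 | Orozco: $2,839.29

Total profit-interest units = 57.
Pro-rata shares before constraints: Chaudhri 4,163.1579; Tam 2,378.9474; Ibarra 4,460.5263; Marchetti 3,271.0526; Orozco 2,676.3158.
Held at cap: Ibarra ($3,700.00); balance $13,250.00 reallocated over remaining profit-interest units 42.
Remaining shares: Chaudhri 4,416.6667 → $4,416.67; Tam 2,523.8095 → $2,523.81; Marchetti 3,470.2381 → $3,470.24; Orozco 2,839.2857 → $2,839.29.
Rounding difference −$0.01 applied to Chaudhri → $4,416.66.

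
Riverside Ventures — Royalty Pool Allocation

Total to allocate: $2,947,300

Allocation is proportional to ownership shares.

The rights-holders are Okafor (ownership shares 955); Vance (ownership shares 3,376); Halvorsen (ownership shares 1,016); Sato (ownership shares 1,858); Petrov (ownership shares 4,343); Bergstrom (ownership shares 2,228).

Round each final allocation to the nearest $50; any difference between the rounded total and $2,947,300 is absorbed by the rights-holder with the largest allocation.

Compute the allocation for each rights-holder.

Combined ownership shares = 13,776.
Proportional shares: Okafor 955/13,776 × $2,947,300 = 204,317.04; Vance 3,376/13,776 × $2,947,300 = 722,276.77; Halvorsen 1,016/13,776 × $2,947,300 = 217,367.65; Sato 1,858/13,776 × $2,947,300 = 397,508.96; Petrov 4,343/13,776 × $2,947,300 = 929,161.14; Bergstrom 2,228/13,776 × $2,947,300 = 476,668.44.
At nearest $50: Okafor $204,300; Vance $722,300; Halvorsen $217,350; Sato $397,500; Petrov $929,150; Bergstrom $476,650. Sum = $2,947,250.
Difference $2,947,300 − $2,947,250 = +$50 applied to largest allocation (Petrov): Petrov becomes $929,200.

Okafor: $204,300 · Vance: $722,300 · Halvorsen: $217,350 · Sato: $397,500 · Petrov: $929,200 · Bergstrom: $476,650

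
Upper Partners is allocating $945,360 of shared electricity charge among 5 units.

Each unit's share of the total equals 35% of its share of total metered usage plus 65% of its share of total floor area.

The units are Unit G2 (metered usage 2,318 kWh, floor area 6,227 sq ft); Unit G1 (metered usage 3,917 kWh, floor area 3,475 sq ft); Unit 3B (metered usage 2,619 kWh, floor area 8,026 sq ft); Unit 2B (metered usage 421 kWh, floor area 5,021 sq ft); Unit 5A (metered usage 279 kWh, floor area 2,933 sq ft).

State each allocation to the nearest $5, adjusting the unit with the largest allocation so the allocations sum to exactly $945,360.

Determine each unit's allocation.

Metered usage total 9,554; floor area total 25,682.
Composite weights (35% metered usage + 65% floor area): Unit G2 0.2425; Unit G1 0.2314; Unit 3B 0.2991; Unit 2B 0.1425; Unit 5A 0.0845.
Unrounded shares: Unit G2 229,268.63; Unit G1 218,799.39; Unit 3B 282,736.94; Unit 2B 134,715.82; Unit 5A 79,839.22.
After rounding ($5): Unit G2 $229,270; Unit G1 $218,800; Unit 3B $282,735; Unit 2B $134,715; Unit 5A $79,840. Sum = $945,360.
Rounded total matches; no reconciliation needed.

Unit G2: $229,270 | Unit G1: $218,800 | Unit 3B: $282,735 | Unit 2B: $134,715 | Unit 5A: $79,840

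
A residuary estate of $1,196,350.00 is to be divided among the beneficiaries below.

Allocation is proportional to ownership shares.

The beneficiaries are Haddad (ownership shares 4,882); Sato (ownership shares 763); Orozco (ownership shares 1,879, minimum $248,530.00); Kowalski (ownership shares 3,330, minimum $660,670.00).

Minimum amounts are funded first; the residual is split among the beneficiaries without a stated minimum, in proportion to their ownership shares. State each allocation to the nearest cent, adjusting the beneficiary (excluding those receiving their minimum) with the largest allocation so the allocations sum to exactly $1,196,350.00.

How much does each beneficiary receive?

Haddad: $248,337.70; Sato: $38,812.30; Orozco: $248,530.00; Kowalski: $660,670.00

Minimums first: Orozco $248,530.00; Kowalski $660,670.00. Remaining pool $287,150.00.
Remaining pool split over remaining ownership shares 5,645: Haddad 248,337.6971 → $248,337.70; Sato 38,812.3029 → $38,812.30.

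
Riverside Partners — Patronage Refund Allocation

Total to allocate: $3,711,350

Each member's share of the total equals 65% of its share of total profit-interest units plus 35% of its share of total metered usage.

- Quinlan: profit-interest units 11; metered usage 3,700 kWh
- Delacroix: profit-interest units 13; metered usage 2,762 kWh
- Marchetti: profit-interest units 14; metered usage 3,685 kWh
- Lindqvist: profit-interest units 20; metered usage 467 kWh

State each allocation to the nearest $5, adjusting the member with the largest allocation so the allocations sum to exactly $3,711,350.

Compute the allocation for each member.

Profit-interest units total 58; metered usage total 10,614.
Composite weights (65% profit-interest units + 35% metered usage): Quinlan 0.2453; Delacroix 0.2368; Marchetti 0.2784; Lindqvist 0.2395.
Proportional shares: Quinlan 910,336.74; Delacroix 878,726.98; Marchetti 1,033,279.14; Lindqvist 889,007.14.
At nearest $5: Quinlan $910,335; Delacroix $878,725; Marchetti $1,033,280; Lindqvist $889,005. Sum = $3,711,345.
Difference $3,711,350 − $3,711,345 = +$5 applied to largest allocation (Marchetti): Marchetti becomes $1,033,285.

Quinlan: $910,335 | Delacroix: $878,725 | Marchetti: $1,033,285 | Lindqvist: $889,005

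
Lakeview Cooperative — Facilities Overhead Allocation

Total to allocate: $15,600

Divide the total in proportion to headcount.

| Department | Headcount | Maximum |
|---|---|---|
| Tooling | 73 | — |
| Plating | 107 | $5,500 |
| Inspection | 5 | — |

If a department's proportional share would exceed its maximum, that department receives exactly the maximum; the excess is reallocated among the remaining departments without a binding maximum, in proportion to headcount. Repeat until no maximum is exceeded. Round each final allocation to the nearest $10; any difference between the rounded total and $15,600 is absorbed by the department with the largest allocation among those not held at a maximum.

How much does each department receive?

Sum of headcount: 185.
Proportional shares (ignoring caps): Tooling 6,155.68; Plating 9,022.70; Inspection 421.62.
Cap binds for Plating ($5,500); residual $10,100 reallocated over remaining headcount 78.
Shares after redistribution: Tooling 9,452.56 → $9,450; Inspection 647.44 → $650.

Tooling: $9,450 | Plating: $5,500 | Inspection: $650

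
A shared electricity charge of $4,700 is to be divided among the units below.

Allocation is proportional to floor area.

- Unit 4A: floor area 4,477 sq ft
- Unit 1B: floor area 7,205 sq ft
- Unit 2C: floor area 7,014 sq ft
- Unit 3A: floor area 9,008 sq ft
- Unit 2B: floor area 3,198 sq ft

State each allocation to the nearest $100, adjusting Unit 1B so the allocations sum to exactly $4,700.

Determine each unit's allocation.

Unit 4A: $700 · Unit 1B: $1,000 · Unit 2C: $1,100 · Unit 3A: $1,400 · Unit 2B: $500

Total floor area = 30,902.
Unrounded shares: Unit 4A 4,477/30,902 × $4,700 = 680.92; Unit 1B 7,205/30,902 × $4,700 = 1,095.84; Unit 2C 7,014/30,902 × $4,700 = 1,066.79; Unit 3A 9,008/30,902 × $4,700 = 1,370.06; Unit 2B 3,198/30,902 × $4,700 = 486.40.
Rounded to nearest $100: Unit 4A $700; Unit 1B $1,100; Unit 2C $1,100; Unit 3A $1,400; Unit 2B $500. Sum = $4,800.
Difference $4,700 − $4,800 = −$100 applied to Unit 1B: Unit 1B becomes $1,000.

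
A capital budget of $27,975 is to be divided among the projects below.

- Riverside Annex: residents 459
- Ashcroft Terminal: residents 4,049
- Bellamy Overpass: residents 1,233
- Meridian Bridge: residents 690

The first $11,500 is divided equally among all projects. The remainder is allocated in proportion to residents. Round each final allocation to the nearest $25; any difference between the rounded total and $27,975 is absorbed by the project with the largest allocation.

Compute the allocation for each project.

Riverside Annex: $4,050; Ashcroft Terminal: $13,250; Bellamy Overpass: $6,025; Meridian Bridge: $4,650

First tranche $11,500 split equally: $2,875 each.
Remainder $16,475 by residents (total 6,431): Riverside Annex 1,175.87 → $1,175; Ashcroft Terminal 10,372.77 → $10,375; Bellamy Overpass 3,158.71 → $3,150; Meridian Bridge 1,767.65 → $1,775.
Totals: Riverside Annex $2,875 + $1,175 = $4,050; Ashcroft Terminal $2,875 + $10,375 = $13,250; Bellamy Overpass $2,875 + $3,150 = $6,025; Meridian Bridge $2,875 + $1,775 = $4,650.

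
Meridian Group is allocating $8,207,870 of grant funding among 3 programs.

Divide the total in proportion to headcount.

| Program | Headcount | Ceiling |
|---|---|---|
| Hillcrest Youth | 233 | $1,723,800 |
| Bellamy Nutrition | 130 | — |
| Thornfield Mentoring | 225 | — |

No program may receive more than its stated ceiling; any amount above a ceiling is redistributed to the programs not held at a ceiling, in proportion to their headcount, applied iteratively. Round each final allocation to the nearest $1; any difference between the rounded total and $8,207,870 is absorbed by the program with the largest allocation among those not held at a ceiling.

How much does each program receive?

Headcount total: 588.
Unconstrained shares: Hillcrest Youth 3,252,438.28; Bellamy Nutrition 1,814,665.14; Thornfield Mentoring 3,140,766.58.
Held at cap: Hillcrest Youth ($1,723,800); remaining pool $6,484,070 reallocated over remaining headcount 355.
Shares after redistribution: Bellamy Nutrition 2,374,448.17 → $2,374,448; Thornfield Mentoring 4,109,621.83 → $4,109,622.

Hillcrest Youth: $1,723,800 | Bellamy Nutrition: $2,374,448 | Thornfield Mentoring: $4,109,622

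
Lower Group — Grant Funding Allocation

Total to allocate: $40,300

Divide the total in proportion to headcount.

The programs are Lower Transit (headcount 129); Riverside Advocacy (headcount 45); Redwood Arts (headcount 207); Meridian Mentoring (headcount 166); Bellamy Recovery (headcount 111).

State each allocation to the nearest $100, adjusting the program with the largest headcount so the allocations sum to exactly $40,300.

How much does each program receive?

Headcount total: 658.
Raw shares: Lower Transit 129/658 × $40,300 = 7,900.76; Riverside Advocacy 45/658 × $40,300 = 2,756.08; Redwood Arts 207/658 × $40,300 = 12,677.96; Meridian Mentoring 166/658 × $40,300 = 10,166.87; Bellamy Recovery 111/658 × $40,300 = 6,798.33.
After rounding ($100): Lower Transit $7,900; Riverside Advocacy $2,800; Redwood Arts $12,700; Meridian Mentoring $10,200; Bellamy Recovery $6,800. Sum = $40,400.
Difference $40,300 − $40,400 = −$100 applied to largest headcount (Redwood Arts): Redwood Arts becomes $12,600.

Lower Transit: $7,900 | Riverside Advocacy: $2,800 | Redwood Arts: $12,600 | Meridian Mentoring: $10,200 | Bellamy Recovery: $6,800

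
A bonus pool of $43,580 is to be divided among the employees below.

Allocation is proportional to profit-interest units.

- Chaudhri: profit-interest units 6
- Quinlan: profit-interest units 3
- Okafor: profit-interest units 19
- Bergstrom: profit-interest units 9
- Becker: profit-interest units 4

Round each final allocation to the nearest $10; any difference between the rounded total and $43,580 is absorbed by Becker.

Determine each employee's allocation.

Chaudhri: $6,380 | Quinlan: $3,190 | Okafor: $20,200 | Bergstrom: $9,570 | Becker: $4,240

Combined profit-interest units = 41.
Pro-rata amounts: Chaudhri 6/41 × $43,580 = 6,377.56; Quinlan 3/41 × $43,580 = 3,188.78; Okafor 19/41 × $43,580 = 20,195.61; Bergstrom 9/41 × $43,580 = 9,566.34; Becker 4/41 × $43,580 = 4,251.71.
After rounding ($10): Chaudhri $6,380; Quinlan $3,190; Okafor $20,200; Bergstrom $9,570; Becker $4,250. Sum = $43,590.
Difference $43,580 − $43,590 = −$10 applied to Becker: Becker becomes $4,240.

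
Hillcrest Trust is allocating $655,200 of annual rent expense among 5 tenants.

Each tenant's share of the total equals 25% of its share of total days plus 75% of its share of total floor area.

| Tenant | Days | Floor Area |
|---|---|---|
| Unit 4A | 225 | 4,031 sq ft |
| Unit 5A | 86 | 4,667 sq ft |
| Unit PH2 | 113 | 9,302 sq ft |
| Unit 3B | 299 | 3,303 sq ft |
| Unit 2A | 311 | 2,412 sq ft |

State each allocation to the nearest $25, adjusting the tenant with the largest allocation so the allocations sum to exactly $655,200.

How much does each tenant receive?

Unit 4A: $119,175; Unit 5A: $110,325; Unit PH2: $210,650; Unit 3B: $115,800; Unit 2A: $99,250

Totals — days 1,034, floor area 23,715.
Combined weights (25% days + 75% floor area): Unit 4A 0.1819; Unit 5A 0.1684; Unit PH2 0.3215; Unit 3B 0.1768; Unit 2A 0.1515.
Unrounded shares: Unit 4A 119,169.74; Unit 5A 110,328.80; Unit PH2 210,648.10; Unit 3B 115,807.43; Unit 2A 99,245.93.
After rounding ($25): Unit 4A $119,175; Unit 5A $110,325; Unit PH2 $210,650; Unit 3B $115,800; Unit 2A $99,250. Sum = $655,200.
Sum already equals the total — no adjustment.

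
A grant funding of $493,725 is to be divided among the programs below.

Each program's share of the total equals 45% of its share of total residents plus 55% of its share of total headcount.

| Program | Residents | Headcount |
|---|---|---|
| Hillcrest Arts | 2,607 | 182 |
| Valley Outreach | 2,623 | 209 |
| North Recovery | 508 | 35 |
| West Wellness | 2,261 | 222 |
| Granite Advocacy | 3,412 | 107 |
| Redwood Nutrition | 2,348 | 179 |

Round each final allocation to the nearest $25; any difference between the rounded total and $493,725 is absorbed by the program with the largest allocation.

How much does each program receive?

Totals — residents 13,759, headcount 934.
Blended shares (45% residents + 55% headcount): Hillcrest Arts 0.1924; Valley Outreach 0.2089; North Recovery 0.0372; West Wellness 0.2047; Granite Advocacy 0.1746; Redwood Nutrition 0.1822.
Unrounded shares: Hillcrest Arts 95,011.27; Valley Outreach 103,119.55; North Recovery 18,378.84; West Wellness 101,053.66; Granite Advocacy 86,204.87; Redwood Nutrition 89,956.81.
At nearest $25: Hillcrest Arts $95,000; Valley Outreach $103,125; North Recovery $18,375; West Wellness $101,050; Granite Advocacy $86,200; Redwood Nutrition $89,950. Sum = $493,700.
Difference $493,725 − $493,700 = +$25 applied to largest allocation (Valley Outreach): Valley Outreach becomes $103,150.

Hillcrest Arts: $95,000 · Valley Outreach: $103,150 · North Recovery: $18,375 · West Wellness: $101,050 · Granite Advocacy: $86,200 · Redwood Nutrition: $89,950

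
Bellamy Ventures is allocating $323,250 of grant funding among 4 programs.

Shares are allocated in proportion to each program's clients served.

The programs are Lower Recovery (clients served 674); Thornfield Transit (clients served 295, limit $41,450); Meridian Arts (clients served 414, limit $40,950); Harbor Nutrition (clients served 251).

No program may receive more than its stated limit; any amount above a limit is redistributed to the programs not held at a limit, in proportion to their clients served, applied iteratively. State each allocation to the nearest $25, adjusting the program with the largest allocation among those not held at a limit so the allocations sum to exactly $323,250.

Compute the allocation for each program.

Clients served total: 1,634.
Pro-rata shares before constraints: Lower Recovery 133,335.68; Thornfield Transit 58,359.09; Meridian Arts 81,900.55; Harbor Nutrition 49,654.68.
Cap binds for Thornfield Transit ($41,450), Meridian Arts ($40,950); balance $240,850 reallocated over remaining clients served 925.
Shares after redistribution: Lower Recovery 175,495.03 → $175,500; Harbor Nutrition 65,354.97 → $65,350.

Lower Recovery: $175,500; Thornfield Transit: $41,450; Meridian Arts: $40,950; Harbor Nutrition: $65,350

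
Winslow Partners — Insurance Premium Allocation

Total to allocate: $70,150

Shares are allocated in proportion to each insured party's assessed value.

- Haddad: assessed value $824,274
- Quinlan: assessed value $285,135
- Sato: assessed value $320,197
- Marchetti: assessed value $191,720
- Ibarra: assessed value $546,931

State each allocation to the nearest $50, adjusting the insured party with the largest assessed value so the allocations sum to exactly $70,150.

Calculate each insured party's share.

Haddad: $26,650; Quinlan: $9,250; Sato: $10,350; Marchetti: $6,200; Ibarra: $17,700

Sum of assessed value: 824,274 + 285,135 + 320,197 + 191,720 + 546,931 = 2,168,257.
Raw shares: Haddad 26,667.88; Quinlan 9,225.02; Sato 10,359.39; Marchetti 6,202.75; Ibarra 17,694.95.
At nearest $50: Haddad $26,650; Quinlan $9,250; Sato $10,350; Marchetti $6,200; Ibarra $17,700. Sum = $70,150.
Rounded total matches; no reconciliation needed.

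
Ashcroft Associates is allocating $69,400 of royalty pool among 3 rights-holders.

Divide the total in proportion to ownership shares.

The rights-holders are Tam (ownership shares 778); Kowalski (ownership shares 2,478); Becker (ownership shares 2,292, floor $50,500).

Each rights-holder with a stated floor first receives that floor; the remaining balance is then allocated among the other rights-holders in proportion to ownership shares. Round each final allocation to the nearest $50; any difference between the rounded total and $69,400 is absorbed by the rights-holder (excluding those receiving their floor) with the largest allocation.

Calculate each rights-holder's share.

Fund the minimums — Becker $50,500. Remaining pool $18,900.
Remaining pool split over remaining ownership shares 3,256: Tam 4,516.03 → $4,500; Kowalski 14,383.97 → $14,400.

Tam: $4,500 | Kowalski: $14,400 | Becker: $50,500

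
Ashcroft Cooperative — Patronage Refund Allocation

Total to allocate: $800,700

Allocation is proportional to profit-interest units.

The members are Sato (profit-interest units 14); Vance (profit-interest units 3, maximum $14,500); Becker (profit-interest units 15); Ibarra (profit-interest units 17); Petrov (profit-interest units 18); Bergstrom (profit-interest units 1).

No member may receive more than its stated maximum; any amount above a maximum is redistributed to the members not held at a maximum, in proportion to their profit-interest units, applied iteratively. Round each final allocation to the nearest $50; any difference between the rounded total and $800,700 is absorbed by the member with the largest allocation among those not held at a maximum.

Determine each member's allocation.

Sato: $169,350; Vance: $14,500; Becker: $181,450; Ibarra: $205,600; Petrov: $217,700; Bergstrom: $12,100

Combined profit-interest units = 68.
Pro-rata shares before constraints: Sato 164,850.00; Vance 35,325.00; Becker 176,625.00; Ibarra 200,175.00; Petrov 211,950.00; Bergstrom 11,775.00.
Held at cap: Vance ($14,500); residual $786,200 reallocated over remaining profit-interest units 65.
Redistributed shares: Sato 169,335.38 → $169,350; Becker 181,430.77 → $181,450; Ibarra 205,621.54 → $205,600; Petrov 217,716.92 → $217,700; Bergstrom 12,095.38 → $12,100.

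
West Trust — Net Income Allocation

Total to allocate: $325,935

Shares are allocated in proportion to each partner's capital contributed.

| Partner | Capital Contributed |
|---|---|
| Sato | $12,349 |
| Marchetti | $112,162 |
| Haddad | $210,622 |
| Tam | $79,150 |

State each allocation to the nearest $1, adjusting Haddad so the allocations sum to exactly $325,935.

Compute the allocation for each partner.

Combined capital contributed = 414,283.
Raw shares: Sato 12,349/414,283 × $325,935 = 9,715.51; Marchetti 112,162/414,283 × $325,935 = 88,242.87; Haddad 210,622/414,283 × $325,935 = 165,705.77; Tam 79,150/414,283 × $325,935 = 62,270.85.
Rounded to nearest $1: Sato $9,716; Marchetti $88,243; Haddad $165,706; Tam $62,271. Sum = $325,936.
Difference $325,935 − $325,936 = −$1 applied to Haddad: Haddad becomes $165,705.

Sato: $9,716 · Marchetti: $88,243 · Haddad: $165,705 · Tam: $62,271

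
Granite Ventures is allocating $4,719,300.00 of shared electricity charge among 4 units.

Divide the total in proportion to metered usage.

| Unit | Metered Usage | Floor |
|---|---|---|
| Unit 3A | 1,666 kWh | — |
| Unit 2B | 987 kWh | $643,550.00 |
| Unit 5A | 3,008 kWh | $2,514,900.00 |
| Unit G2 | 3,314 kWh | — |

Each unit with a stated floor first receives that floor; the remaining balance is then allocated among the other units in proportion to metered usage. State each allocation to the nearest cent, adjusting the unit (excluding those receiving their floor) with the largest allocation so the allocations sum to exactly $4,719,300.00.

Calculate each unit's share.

Unit 3A: $522,163.88 · Unit 2B: $643,550.00 · Unit 5A: $2,514,900.00 · Unit G2: $1,038,686.12

Fund the minimums — Unit 2B $643,550.00; Unit 5A $2,514,900.00. Remaining pool $1,560,850.00.
Remaining pool split over remaining metered usage 4,980: Unit 3A 522,163.8755 → $522,163.88; Unit G2 1,038,686.1245 → $1,038,686.12.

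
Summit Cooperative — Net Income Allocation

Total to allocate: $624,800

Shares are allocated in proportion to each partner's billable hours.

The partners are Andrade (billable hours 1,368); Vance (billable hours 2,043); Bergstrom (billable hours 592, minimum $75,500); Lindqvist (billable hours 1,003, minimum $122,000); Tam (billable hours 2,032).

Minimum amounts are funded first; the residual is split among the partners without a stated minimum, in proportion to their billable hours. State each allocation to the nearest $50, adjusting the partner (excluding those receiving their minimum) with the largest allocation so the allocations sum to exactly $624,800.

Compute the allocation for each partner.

Andrade: $107,400 · Vance: $160,400 · Bergstrom: $75,500 · Lindqvist: $122,000 · Tam: $159,500

Fund the minimums — Bergstrom $75,500; Lindqvist $122,000. Balance $427,300.
Balance split over remaining billable hours 5,443: Andrade 107,394.16 → $107,400; Vance 160,384.70 → $160,400; Tam 159,521.15 → $159,500.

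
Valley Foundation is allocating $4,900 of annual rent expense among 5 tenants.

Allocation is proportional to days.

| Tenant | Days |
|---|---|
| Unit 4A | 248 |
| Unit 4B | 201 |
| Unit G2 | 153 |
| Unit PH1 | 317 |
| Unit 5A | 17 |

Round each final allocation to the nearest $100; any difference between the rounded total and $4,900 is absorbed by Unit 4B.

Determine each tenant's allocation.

Days total: 936.
Proportional shares: Unit 4A 248/936 × $4,900 = 1,298.29; Unit 4B 201/936 × $4,900 = 1,052.24; Unit G2 153/936 × $4,900 = 800.96; Unit PH1 317/936 × $4,900 = 1,659.51; Unit 5A 17/936 × $4,900 = 89.00.
Rounded to nearest $100: Unit 4A $1,300; Unit 4B $1,100; Unit G2 $800; Unit PH1 $1,700; Unit 5A $100. Sum = $5,000.
Difference $4,900 − $5,000 = −$100 applied to Unit 4B: Unit 4B becomes $1,000.

Unit 4A: $1,300 · Unit 4B: $1,000 · Unit G2: $800 · Unit PH1: $1,700 · Unit 5A: $100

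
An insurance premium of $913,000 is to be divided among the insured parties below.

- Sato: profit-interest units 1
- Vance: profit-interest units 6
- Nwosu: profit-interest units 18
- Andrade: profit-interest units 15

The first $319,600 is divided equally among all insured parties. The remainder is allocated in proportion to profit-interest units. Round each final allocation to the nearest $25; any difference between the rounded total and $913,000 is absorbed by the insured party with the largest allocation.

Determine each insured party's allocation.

First tranche $319,600 split equally: $79,900 each.
Remainder $593,400 by profit-interest units (total 40): Sato 14,835.00 → $14,825; Vance 89,010.00 → $89,000; Nwosu 267,030.00 → $267,025; Andrade 222,525.00 → $222,525.
Rounding difference +$25 on remainder applied to Nwosu.
Totals: Sato $79,900 + $14,825 = $94,725; Vance $79,900 + $89,000 = $168,900; Nwosu $79,900 + $267,050 = $346,950; Andrade $79,900 + $222,525 = $302,425.

Sato: $94,725 · Vance: $168,900 · Nwosu: $346,950 · Andrade: $302,425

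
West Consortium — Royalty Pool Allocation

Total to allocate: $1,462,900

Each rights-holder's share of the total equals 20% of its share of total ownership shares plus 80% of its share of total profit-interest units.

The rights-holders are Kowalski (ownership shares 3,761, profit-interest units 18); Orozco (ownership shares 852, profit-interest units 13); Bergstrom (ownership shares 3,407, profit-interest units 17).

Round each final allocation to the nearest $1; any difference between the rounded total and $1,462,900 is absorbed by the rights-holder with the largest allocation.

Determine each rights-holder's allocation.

Kowalski: $576,076 · Orozco: $348,044 · Bergstrom: $538,780

Totals — ownership shares 8,020, profit-interest units 48.
Composite weights (20% ownership shares + 80% profit-interest units): Kowalski 0.3938; Orozco 0.2379; Bergstrom 0.3683.
Raw shares: Kowalski 576,076.16; Orozco 348,043.73; Bergstrom 538,780.11.
After rounding ($1): Kowalski $576,076; Orozco $348,044; Bergstrom $538,780. Sum = $1,462,900.
Rounded total matches; no reconciliation needed.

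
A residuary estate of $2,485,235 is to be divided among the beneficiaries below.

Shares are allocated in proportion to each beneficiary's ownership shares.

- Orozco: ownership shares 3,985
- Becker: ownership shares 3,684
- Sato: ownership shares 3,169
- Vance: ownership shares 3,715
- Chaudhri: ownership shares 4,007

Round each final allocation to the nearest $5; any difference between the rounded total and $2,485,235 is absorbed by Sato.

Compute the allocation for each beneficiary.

Sum of ownership shares: 18,560.
Proportional shares: Orozco 3,985/18,560 × $2,485,235 = 533,602.45; Becker 3,684/18,560 × $2,485,235 = 493,297.72; Sato 3,169/18,560 × $2,485,235 = 424,337.81; Vance 3,715/18,560 × $2,485,235 = 497,448.71; Chaudhri 4,007/18,560 × $2,485,235 = 536,548.31.
At nearest $5: Orozco $533,600; Becker $493,300; Sato $424,340; Vance $497,450; Chaudhri $536,550. Sum = $2,485,240.
Difference $2,485,235 − $2,485,240 = −$5 applied to Sato: Sato becomes $424,335.

Orozco: $533,600 · Becker: $493,300 · Sato: $424,335 · Vance: $497,450 · Chaudhri: $536,550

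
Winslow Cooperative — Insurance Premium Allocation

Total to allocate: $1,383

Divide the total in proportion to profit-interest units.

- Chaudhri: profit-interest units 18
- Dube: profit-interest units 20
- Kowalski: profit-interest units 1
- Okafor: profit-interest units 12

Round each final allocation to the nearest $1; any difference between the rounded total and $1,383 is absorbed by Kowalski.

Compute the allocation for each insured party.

Total profit-interest units = 51.
Pro-rata amounts: Chaudhri 18/51 × $1,383 = 488.12; Dube 20/51 × $1,383 = 542.35; Kowalski 1/51 × $1,383 = 27.12; Okafor 12/51 × $1,383 = 325.41.
After rounding ($1): Chaudhri $488; Dube $542; Kowalski $27; Okafor $325. Sum = $1,382.
Difference $1,383 − $1,382 = +$1 applied to Kowalski: Kowalski becomes $28.

Chaudhri: $488 | Dube: $542 | Kowalski: $28 | Okafor: $325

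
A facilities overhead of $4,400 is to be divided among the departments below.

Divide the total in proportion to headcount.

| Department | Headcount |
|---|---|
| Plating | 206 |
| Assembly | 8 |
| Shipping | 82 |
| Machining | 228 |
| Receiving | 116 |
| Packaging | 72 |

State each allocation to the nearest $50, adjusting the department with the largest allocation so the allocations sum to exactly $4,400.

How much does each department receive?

Total headcount = 712.
Proportional shares: Plating 206/712 × $4,400 = 1,273.03; Assembly 8/712 × $4,400 = 49.44; Shipping 82/712 × $4,400 = 506.74; Machining 228/712 × $4,400 = 1,408.99; Receiving 116/712 × $4,400 = 716.85; Packaging 72/712 × $4,400 = 444.94.
Rounded to nearest $50: Plating $1,250; Assembly $50; Shipping $500; Machining $1,400; Receiving $700; Packaging $450. Sum = $4,350.
Difference $4,400 − $4,350 = +$50 applied to largest allocation (Machining): Machining becomes $1,450.

Plating: $1,250; Assembly: $50; Shipping: $500; Machining: $1,450; Receiving: $700; Packaging: $450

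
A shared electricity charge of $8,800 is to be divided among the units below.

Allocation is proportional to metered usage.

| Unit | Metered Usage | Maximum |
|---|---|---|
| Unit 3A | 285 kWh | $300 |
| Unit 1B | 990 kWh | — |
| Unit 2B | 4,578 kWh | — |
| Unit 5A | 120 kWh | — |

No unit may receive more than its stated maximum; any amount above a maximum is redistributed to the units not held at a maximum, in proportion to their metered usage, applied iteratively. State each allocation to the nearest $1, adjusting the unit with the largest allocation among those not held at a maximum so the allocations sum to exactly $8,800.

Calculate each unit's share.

Unit 3A: $300 | Unit 1B: $1,479 | Unit 2B: $6,842 | Unit 5A: $179

Sum of metered usage: 5,973.
Unconstrained shares: Unit 3A 419.89; Unit 1B 1,458.56; Unit 2B 6,744.75; Unit 5A 176.80.
Capped: Unit 3A ($300); residual $8,500 reallocated over remaining metered usage 5,688.
Remaining shares: Unit 1B 1,479.43 → $1,479; Unit 2B 6,841.24 → $6,841; Unit 5A 179.32 → $179.
Rounding difference +$1 applied to Unit 2B → $6,842.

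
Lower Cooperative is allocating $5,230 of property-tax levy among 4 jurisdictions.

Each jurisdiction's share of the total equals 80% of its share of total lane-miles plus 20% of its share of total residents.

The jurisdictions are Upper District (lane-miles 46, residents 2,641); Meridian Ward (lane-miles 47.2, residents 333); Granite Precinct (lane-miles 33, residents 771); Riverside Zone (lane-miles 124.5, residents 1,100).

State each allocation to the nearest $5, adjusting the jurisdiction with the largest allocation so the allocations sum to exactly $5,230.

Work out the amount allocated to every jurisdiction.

Upper District: $1,340 | Meridian Ward: $860 | Granite Precinct: $715 | Riverside Zone: $2,315

Lane-miles total 250.7; residents total 4,845.
Composite weights (80% lane-miles + 20% residents): Upper District 0.2558; Meridian Ward 0.1644; Granite Precinct 0.1371; Riverside Zone 0.4427.
Unrounded shares: Upper District 1,337.88; Meridian Ward 859.63; Granite Precinct 717.20; Riverside Zone 2,315.30.
Rounded to nearest $5: Upper District $1,340; Meridian Ward $860; Granite Precinct $715; Riverside Zone $2,315. Sum = $5,230.
Sum already equals the total — no adjustment.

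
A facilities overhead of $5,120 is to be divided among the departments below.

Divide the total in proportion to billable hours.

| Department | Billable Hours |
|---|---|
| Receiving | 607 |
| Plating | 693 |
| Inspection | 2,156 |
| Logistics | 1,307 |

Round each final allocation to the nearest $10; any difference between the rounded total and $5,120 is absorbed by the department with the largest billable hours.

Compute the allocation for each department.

Combined billable hours = 607 + 693 + 2,156 + 1,307 = 4,763.
Proportional shares: Receiving 652.50; Plating 744.94; Inspection 2,317.60; Logistics 1,404.96.
After rounding ($10): Receiving $650; Plating $740; Inspection $2,320; Logistics $1,400. Sum = $5,110.
Difference $5,120 − $5,110 = +$10 applied to largest billable hours (Inspection): Inspection becomes $2,330.

Receiving: $650 | Plating: $740 | Inspection: $2,330 | Logistics: $1,400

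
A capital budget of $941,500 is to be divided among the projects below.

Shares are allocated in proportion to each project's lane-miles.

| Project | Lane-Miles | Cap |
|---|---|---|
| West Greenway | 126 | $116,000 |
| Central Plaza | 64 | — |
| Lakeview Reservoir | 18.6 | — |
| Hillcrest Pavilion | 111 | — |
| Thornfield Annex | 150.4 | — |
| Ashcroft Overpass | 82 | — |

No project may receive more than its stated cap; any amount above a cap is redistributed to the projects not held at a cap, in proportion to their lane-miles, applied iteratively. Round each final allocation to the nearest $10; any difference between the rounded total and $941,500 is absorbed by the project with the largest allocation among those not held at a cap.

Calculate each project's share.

Total lane-miles = 552.
Pro-rata shares before constraints: West Greenway 214,907.61; Central Plaza 109,159.42; Lakeview Reservoir 31,724.46; Hillcrest Pavilion 189,323.37; Thornfield Annex 256,524.64; Ashcroft Overpass 139,860.51.
Cap binds for West Greenway ($116,000); balance $825,500 reallocated over remaining lane-miles 426.
Remaining shares: Central Plaza 124,018.78 → $124,020; Lakeview Reservoir 36,042.96 → $36,040; Hillcrest Pavilion 215,095.07 → $215,100; Thornfield Annex 291,444.13 → $291,440; Ashcroft Overpass 158,899.06 → $158,900.

West Greenway: $116,000; Central Plaza: $124,020; Lakeview Reservoir: $36,040; Hillcrest Pavilion: $215,100; Thornfield Annex: $291,440; Ashcroft Overpass: $158,900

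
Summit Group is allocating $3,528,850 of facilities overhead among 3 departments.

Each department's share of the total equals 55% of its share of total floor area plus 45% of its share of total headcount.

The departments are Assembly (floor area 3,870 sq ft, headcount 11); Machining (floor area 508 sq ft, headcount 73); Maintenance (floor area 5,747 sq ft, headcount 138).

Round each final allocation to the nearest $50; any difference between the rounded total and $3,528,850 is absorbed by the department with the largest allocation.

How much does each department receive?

Floor area total 10,125; headcount total 222.
Blended shares (55% floor area + 45% headcount): Assembly 0.2325; Machining 0.1756; Maintenance 0.5919.
Raw shares: Assembly 820,526.51; Machining 619,553.26; Maintenance 2,088,770.23.
At nearest $50: Assembly $820,550; Machining $619,550; Maintenance $2,088,750. Sum = $3,528,850.
Rounded total matches; no reconciliation needed.

Assembly: $820,550 | Machining: $619,550 | Maintenance: $2,088,750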